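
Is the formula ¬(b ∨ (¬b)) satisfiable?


Check all 2 assignments over {b}:
b | φ
-----
F | F
T | F
No assignment makes the formula true.

Unsatisfiable.


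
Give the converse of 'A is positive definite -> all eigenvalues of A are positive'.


The converse of (P → Q) is (Q → P). It is not in general equivalent to the original.
Here P = 'A is positive definite' and Q = 'all eigenvalues of A are positive'.

If all eigenvalues of A are positive, then A is positive definite.


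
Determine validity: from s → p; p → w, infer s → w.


This matches the form of hypothetical syllogism: the conclusion follows in every model of the premises.

Valid.


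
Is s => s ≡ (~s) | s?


Compare truth tables:
s | φ | ψ
---------
False | True | True
True | True | True
The columns φ and ψ agree on every row.

Yes, they are logically equivalent.


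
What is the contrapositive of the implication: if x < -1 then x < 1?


The contrapositive of (P → Q) is (¬Q → ¬P); it is logically equivalent to the original.
Here P = 'x < -1' and Q = 'x < 1'.

If not (x < 1), then not (x < -1).


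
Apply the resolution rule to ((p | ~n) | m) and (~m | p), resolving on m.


The clauses contain complementary literals m and ~m.
Resolution eliminates this pair and disjoins the remaining literals (merging duplicates).

(p | ~n)


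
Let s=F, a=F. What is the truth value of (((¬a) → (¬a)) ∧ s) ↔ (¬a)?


Substitute s=F, a=F:
¬a = T
¬a = T
(¬a) → (¬a) = T → T = T
((¬a) → (¬a)) ∧ s = T ∧ F = F
¬a = T
(((¬a) → (¬a)) ∧ s) ↔ (¬a) = F ↔ T = F

F


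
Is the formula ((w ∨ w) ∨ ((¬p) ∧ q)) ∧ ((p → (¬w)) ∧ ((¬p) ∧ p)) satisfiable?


Check all 8 assignments over {p, q, w}:
p | q | w | φ
-------------
F | F | F | F
T | F | F | F
F | T | F | F
T | T | F | F
F | F | T | F
T | F | T | F
F | T | T | F
T | T | T | F
No assignment makes the formula true.

Unsatisfiable.


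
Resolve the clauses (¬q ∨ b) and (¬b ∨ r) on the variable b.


The clauses contain complementary literals b and ¬b.
Resolution eliminates this pair and disjoins the remaining literals (merging duplicates).

(¬q ∨ r)


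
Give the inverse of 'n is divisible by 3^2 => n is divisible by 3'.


The inverse of (P → Q) is (¬P → ¬Q). It is equivalent to the converse, not to the original.
Here P = 'n is divisible by 3^2' and Q = 'n is divisible by 3'.

If not (n is divisible by 3^2), then not (n is divisible by 3).


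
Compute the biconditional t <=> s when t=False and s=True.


Biconditional is true when both operands have the same truth value.
Substitute: t=False, s=True.
False <=> True evaluates to False.

False


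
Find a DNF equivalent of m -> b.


Step 1: Rewrite m → b as ¬m ∨ b.

(NOT m) OR b


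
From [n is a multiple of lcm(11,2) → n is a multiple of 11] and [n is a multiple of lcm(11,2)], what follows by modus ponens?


Modus ponens: from (P → Q) and P, infer Q.
P = 'n is a multiple of lcm(11,2)' is asserted, and P → Q holds, so Q follows.

n is a multiple of 11.


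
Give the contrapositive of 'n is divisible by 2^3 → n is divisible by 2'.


The contrapositive of (P → Q) is (¬Q → ¬P); it is logically equivalent to the original.
Here P = 'n is divisible by 2^3' and Q = 'n is divisible by 2'.

If not (n is divisible by 2), then not (n is divisible by 2^3).


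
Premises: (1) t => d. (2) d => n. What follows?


Hypothetical syllogism: from (P → Q) and (Q → R), infer (P → R).
Chain the two implications through the shared middle term 'd'.

t => n


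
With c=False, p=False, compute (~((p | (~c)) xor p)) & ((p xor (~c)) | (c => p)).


Substitute c=False, p=False:
~c = True
p | (~c) = False | True = True
(p | (~c)) xor p = True xor False = True
~((p | (~c)) xor p) = False
~c = True
p xor (~c) = False xor True = True
c => p = False => False = True
(p xor (~c)) | (c => p) = True | True = True
(~((p | (~c)) xor p)) & ((p xor (~c)) | (c => p)) = False & True = False

False


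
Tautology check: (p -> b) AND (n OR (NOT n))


Build the truth table over {b, n, p}:
b | n | p | φ
-------------
F | F | F | T
T | F | F | T
F | T | F | T
T | T | F | T
F | F | T | F
T | F | T | T
F | T | T | F
T | T | T | T
Counterexample at row 5: with b=F, n=F, p=T, the formula is F.

No, it is not a tautology.


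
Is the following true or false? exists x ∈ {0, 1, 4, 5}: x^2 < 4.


Evaluate the predicate on each element: 0:True, 1:True, 4:False, 5:False.
Witness x = 0 satisfies the predicate.

True


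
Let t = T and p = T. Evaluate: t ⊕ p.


Exclusive or is true when exactly one operand is true.
Substitute: t=T, p=T.
T ⊕ T evaluates to F.

F


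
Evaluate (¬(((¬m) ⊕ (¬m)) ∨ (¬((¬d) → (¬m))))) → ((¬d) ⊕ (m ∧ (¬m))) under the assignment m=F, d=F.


Substitute m=F, d=F:
… (earlier sub-steps elided)
¬m = T
(¬d) → (¬m) = T → T = T
¬((¬d) → (¬m)) = F
((¬m) ⊕ (¬m)) ∨ (¬((¬d) → (¬m))) = F ∨ F = F
¬(((¬m) ⊕ (¬m)) ∨ (¬((¬d) → (¬m)))) = T
¬d = T
¬m = T
m ∧ (¬m) = F ∧ T = F
(¬d) ⊕ (m ∧ (¬m)) = T ⊕ F = T
(¬(((¬m) ⊕ (¬m)) ∨ (¬((¬d) → (¬m))))) → ((¬d) ⊕ (m ∧ (¬m))) = T → T = T

T


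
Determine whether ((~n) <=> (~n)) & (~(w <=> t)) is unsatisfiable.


Truth table over {n, t, w}:
n | t | w | φ
-------------
False | False | False | False
True | False | False | False
False | True | False | True
True | True | False | True
False | False | True | True
True | False | True | True
False | True | True | False
True | True | True | False
Satisfying assignment at row 3: n=False, t=True, w=False gives True.

No, it is not a contradiction.


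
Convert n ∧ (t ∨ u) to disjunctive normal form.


Step 1: Distribute ∧ over ∨: n ∧ (t ∨ u) = (n ∧ t) ∨ (n ∧ u).

(n ∧ t) ∨ (n ∧ u)


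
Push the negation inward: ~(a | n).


De Morgan: the negation of a disjunction is the conjunction of the negations.
Distribute ~ across |, flipping it to &, and negate each literal.

(~a) & (~n)


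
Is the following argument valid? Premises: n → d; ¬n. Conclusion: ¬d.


This is denying the antecedent (fallacy). There exist truth assignments where the premises are all true but the conclusion is false.

Invalid.


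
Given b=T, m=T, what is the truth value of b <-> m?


Biconditional is true when both operands have the same truth value.
Substitute: b=T, m=T.
T <-> T evaluates to T.

T


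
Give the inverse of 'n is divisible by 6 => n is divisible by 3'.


The inverse of (P → Q) is (¬P → ¬Q). It is equivalent to the converse, not to the original.
Here P = 'n is divisible by 6' and Q = 'n is divisible by 3'.

If not (n is divisible by 6), then not (n is divisible by 3).


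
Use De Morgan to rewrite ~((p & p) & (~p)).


De Morgan: the negation of a conjunction is the disjunction of the negations.
Distribute ~ across &, flipping it to |, and negate each literal.

((~p) | (~p)) | p


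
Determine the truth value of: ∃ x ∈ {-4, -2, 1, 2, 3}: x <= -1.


Evaluate the predicate on each element: -4:T, -2:T, 1:F, 2:F, 3:F.
Witness x = -4 satisfies the predicate.

T


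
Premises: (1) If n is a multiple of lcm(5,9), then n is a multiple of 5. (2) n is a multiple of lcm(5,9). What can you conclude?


Modus ponens: from (P → Q) and P, infer Q.
P = 'n is a multiple of lcm(5,9)' is asserted, and P → Q holds, so Q follows.

n is a multiple of 5.


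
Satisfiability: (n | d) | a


Search for a satisfying assignment over {a, d, n}.
Try a=True, d=False, n=False: the formula evaluates to True.
A satisfying assignment exists.

Satisfiable.


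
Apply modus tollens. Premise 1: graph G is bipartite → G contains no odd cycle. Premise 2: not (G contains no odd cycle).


Modus tollens: from (P → Q) and ¬Q, infer ¬P.
Q = 'G contains no odd cycle' is denied; since P → Q, P must also fail.

Not (graph G is bipartite).


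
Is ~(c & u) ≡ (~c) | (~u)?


Compare truth tables:
c | u | φ | ψ
-------------
False | False | True | True
True | False | True | True
False | True | True | True
True | True | False | False
The columns φ and ψ agree on every row.

Yes, they are logically equivalent.


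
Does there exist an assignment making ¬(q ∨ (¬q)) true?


Check all 2 assignments over {q}:
q | φ
-----
F | F
T | F
No assignment makes the formula true.

Unsatisfiable.


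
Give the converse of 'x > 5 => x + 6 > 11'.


The converse of (P → Q) is (Q → P). It is not in general equivalent to the original.
Here P = 'x > 5' and Q = 'x + 6 > 11'.

If x + 6 > 11, then x > 5.


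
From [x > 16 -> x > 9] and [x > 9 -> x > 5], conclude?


Hypothetical syllogism: from (P → Q) and (Q → R), infer (P → R).
Chain the two implications through the shared middle term 'x > 9'.

x > 16 -> x > 5


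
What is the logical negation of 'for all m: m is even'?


¬(for all x: φ) = there exists x: ¬φ, and ¬(there exists x: φ) = for all x: ¬φ.
Apply to the universal statement.

there exists m: NOT(m is even)


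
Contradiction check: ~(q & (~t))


Truth table over {q, t}:
q | t | φ
---------
False | False | True
True | False | False
False | True | True
True | True | True
Satisfying assignment at row 1: q=False, t=False gives True.

No, it is not a contradiction.


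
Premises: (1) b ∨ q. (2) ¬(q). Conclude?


Disjunctive syllogism: from (P ∨ Q) and ¬P, infer Q.
One disjunct, 'q', is ruled out; the other must hold.

b


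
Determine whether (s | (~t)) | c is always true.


Build the truth table over {c, s, t}:
c | s | t | φ
-------------
False | False | False | True
True | False | False | True
False | True | False | True
True | True | False | True
False | False | True | False
True | False | True | True
False | True | True | True
True | True | True | True
Counterexample at row 5: with c=False, s=False, t=True, the formula is False.

No, it is not a tautology.


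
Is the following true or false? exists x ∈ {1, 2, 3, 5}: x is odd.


Evaluate the predicate on each element: 1:True, 2:False, 3:True, 5:True.
Witness x = 1 satisfies the predicate.

True


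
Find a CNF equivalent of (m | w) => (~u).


Step 1: Rewrite as ¬(m ∨ w) ∨ (¬u) = (¬m ∧ ¬w) ∨ (¬u).
Step 2: Distribute ∨ over ∧.

((~m) | (~u)) & ((~w) | (~u))


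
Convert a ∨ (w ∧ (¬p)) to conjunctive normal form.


Step 1: Distribute ∨ over ∧: a ∨ (w ∧ (¬p)) = (a ∨ w) ∧ (a ∨ (¬p)).

(a ∨ w) ∧ (a ∨ (¬p))


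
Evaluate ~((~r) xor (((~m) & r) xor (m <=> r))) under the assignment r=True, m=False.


Substitute r=True, m=False:
~r = False
~m = True
(~m) & r = True & True = True
m <=> r = False <=> True = False
((~m) & r) xor (m <=> r) = True xor False = True
(~r) xor (((~m) & r) xor (m <=> r)) = False xor True = True
~((~r) xor (((~m) & r) xor (m <=> r))) = False

False


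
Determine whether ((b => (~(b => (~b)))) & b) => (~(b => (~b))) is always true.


Build the truth table over {b}:
b | φ
-----
False | True
True | True
Every row evaluates to true.

Yes, it is a tautology.


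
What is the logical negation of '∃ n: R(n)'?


¬(∀ x: φ) = ∃ x: ¬φ, and ¬(∃ x: φ) = ∀ x: ¬φ.
Apply to the existential statement.

∀ n: ¬(R(n))


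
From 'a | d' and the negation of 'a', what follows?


Disjunctive syllogism: from (P ∨ Q) and ¬P, infer Q.
One disjunct, 'a', is ruled out; the other must hold.

d


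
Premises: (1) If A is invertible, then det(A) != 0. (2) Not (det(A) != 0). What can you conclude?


Modus tollens: from (P → Q) and ¬Q, infer ¬P.
Q = 'det(A) != 0' is denied; since P → Q, P must also fail.

Not (A is invertible).


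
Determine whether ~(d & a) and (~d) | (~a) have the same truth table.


Compare truth tables:
a | d | φ | ψ
-------------
False | False | True | True
True | False | True | True
False | True | True | True
True | True | False | False
The columns φ and ψ agree on every row.

Yes, they are logically equivalent.


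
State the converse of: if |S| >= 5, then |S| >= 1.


The converse of (P → Q) is (Q → P). It is not in general equivalent to the original.
Here P = '|S| >= 5' and Q = '|S| >= 1'.

If |S| >= 1, then |S| >= 5.


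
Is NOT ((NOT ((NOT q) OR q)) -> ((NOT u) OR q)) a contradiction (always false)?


Truth table over {q, u}:
q | u | φ
---------
F | F | F
T | F | F
F | T | F
T | T | F
Every row is false.

Yes, it is a contradiction.


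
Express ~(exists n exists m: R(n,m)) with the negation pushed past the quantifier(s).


Negation flips each quantifier (∀↔∃) and negates the inner predicate.
¬(exists n exists m: φ) = forall n forall m: ¬φ.

forall n forall m: ~(R(n,m))


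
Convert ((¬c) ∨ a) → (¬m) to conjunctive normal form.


Step 1: Rewrite as ¬((¬c) ∨ a) ∨ (¬m) = (¬(¬c) ∧ ¬a) ∨ (¬m).
Step 2: Distribute ∨ over ∧.
Step 3: Eliminate any double negations (¬¬X = X).

(c ∨ (¬m)) ∧ ((¬a) ∨ (¬m))


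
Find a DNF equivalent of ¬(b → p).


Step 1: Rewrite implication then negate: ¬(¬b ∨ p) = b ∧ ¬p.

b ∧ (¬p)


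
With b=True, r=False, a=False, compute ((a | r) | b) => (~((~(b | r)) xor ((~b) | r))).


Substitute b=True, r=False, a=False:
a | r = False | False = False
(a | r) | b = False | True = True
b | r = True | False = True
~(b | r) = False
~b = False
(~b) | r = False | False = False
(~(b | r)) xor ((~b) | r) = False xor False = False
~((~(b | r)) xor ((~b) | r)) = True
((a | r) | b) => (~((~(b | r)) xor ((~b) | r))) = True => True = True

True


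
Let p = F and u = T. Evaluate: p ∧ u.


Conjunction is true only when both operands are true.
Substitute: p=F, u=T.
F ∧ T evaluates to F.

F


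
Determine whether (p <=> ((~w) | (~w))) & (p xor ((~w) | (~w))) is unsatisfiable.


Truth table over {p, w}:
p | w | φ
---------
False | False | False
True | False | False
False | True | False
True | True | False
Every row is false.

Yes, it is a contradiction.


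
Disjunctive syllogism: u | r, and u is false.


Disjunctive syllogism: from (P ∨ Q) and ¬P, infer Q.
One disjunct, 'u', is ruled out; the other must hold.

r


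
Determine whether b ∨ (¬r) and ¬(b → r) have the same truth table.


Compare truth tables:
b | r | φ | ψ
-------------
F | F | T | F
T | F | T | T
F | T | F | F
T | T | T | F
They differ at row 1 (b=F, r=F): φ=T but ψ=F.

No, they are not logically equivalent.


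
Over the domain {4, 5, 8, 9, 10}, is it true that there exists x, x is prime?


Evaluate the predicate on each element: 4:F, 5:T, 8:F, 9:F, 10:F.
Witness x = 5 satisfies the predicate.

T


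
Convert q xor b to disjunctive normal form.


Step 1: q ⊕ b is true exactly when they disagree: (q ∧ ¬b) ∨ (¬q ∧ b).

(q & (~b)) | ((~q) & b)


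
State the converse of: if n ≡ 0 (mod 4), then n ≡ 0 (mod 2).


The converse of (P → Q) is (Q → P). It is not in general equivalent to the original.
Here P = 'n ≡ 0 (mod 4)' and Q = 'n ≡ 0 (mod 2)'.

If n ≡ 0 (mod 2), then n ≡ 0 (mod 4).


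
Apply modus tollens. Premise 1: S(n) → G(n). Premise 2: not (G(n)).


Modus tollens: from (P → Q) and ¬Q, infer ¬P.
Q = 'G(n)' is denied; since P → Q, P must also fail.

Not (S(n)).


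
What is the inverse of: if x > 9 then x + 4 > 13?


The inverse of (P → Q) is (¬P → ¬Q). It is equivalent to the converse, not to the original.
Here P = 'x > 9' and Q = 'x + 4 > 13'.

If not (x > 9), then not (x + 4 > 13).


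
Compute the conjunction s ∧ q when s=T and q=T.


Conjunction is true only when both operands are true.
Substitute: s=T, q=T.
T ∧ T evaluates to T.

T


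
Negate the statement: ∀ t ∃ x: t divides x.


Negation flips each quantifier (∀↔∃) and negates the inner predicate.
¬(∀ t ∃ x: φ) = ∃ t ∀ x: ¬φ.

∃ t ∀ x: ¬(t divides x)


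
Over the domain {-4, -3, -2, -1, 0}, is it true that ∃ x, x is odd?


Evaluate the predicate on each element: -4:F, -3:T, -2:F, -1:T, 0:F.
Witness x = -3 satisfies the predicate.

T


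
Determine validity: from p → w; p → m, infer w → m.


This is (no valid rule). There exist truth assignments where the premises are all true but the conclusion is false.

Invalid.


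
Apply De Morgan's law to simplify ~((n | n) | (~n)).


De Morgan: the negation of a disjunction is the conjunction of the negations.
Distribute ~ across |, flipping it to &, and negate each literal.

((~n) & (~n)) & n


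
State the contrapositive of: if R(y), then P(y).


The contrapositive of (P → Q) is (¬Q → ¬P); it is logically equivalent to the original.
Here P = 'R(y)' and Q = 'P(y)'.

If not (P(y)), then not (R(y)).


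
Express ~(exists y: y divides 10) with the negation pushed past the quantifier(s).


¬(forall x: φ) = exists x: ¬φ, and ¬(exists x: φ) = forall x: ¬φ.
Apply to the existential statement.

forall y: ~(y divides 10)


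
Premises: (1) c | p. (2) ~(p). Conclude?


Disjunctive syllogism: from (P ∨ Q) and ¬P, infer Q.
One disjunct, 'p', is ruled out; the other must hold.

c


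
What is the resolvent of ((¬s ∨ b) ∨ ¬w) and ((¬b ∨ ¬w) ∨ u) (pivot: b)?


The clauses contain complementary literals b and ¬b.
Resolution eliminates this pair and disjoins the remaining literals (merging duplicates).

((¬s ∨ ¬w) ∨ u)


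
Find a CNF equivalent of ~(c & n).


Step 1: Apply De Morgan: ¬(c ∧ n) = ¬c ∨ ¬n.

(~c) | (~n)


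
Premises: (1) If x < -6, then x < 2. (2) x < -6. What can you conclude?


Modus ponens: from (P → Q) and P, infer Q.
P = 'x < -6' is asserted, and P → Q holds, so Q follows.

x < 2.


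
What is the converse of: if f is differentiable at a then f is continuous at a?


The converse of (P → Q) is (Q → P). It is not in general equivalent to the original.
Here P = 'f is differentiable at a' and Q = 'f is continuous at a'.

If f is continuous at a, then f is differentiable at a.


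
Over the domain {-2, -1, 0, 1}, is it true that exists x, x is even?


Evaluate the predicate on each element: -2:True, -1:False, 0:True, 1:False.
Witness x = -2 satisfies the predicate.

True


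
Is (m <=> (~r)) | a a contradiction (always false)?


Truth table over {a, m, r}:
a | m | r | φ
-------------
False | False | False | False
True | False | False | True
False | True | False | True
True | True | False | True
False | False | True | True
True | False | True | True
False | True | True | False
True | True | True | True
Satisfying assignment at row 2: a=True, m=False, r=False gives True.

No, it is not a contradiction.


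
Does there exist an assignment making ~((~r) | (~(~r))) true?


Check all 2 assignments over {r}:
r | φ
-----
False | False
True | False
No assignment makes the formula true.

Unsatisfiable.


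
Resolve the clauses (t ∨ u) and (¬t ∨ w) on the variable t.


The clauses contain complementary literals t and ¬t.
Resolution eliminates this pair and disjoins the remaining literals (merging duplicates).

(u ∨ w)


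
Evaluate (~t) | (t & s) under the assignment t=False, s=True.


Substitute t=False, s=True:
~t = True
t & s = False & True = False
(~t) | (t & s) = True | False = True

True


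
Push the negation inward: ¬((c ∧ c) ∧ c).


De Morgan: the negation of a conjunction is the disjunction of the negations.
Distribute ¬ across ∧, flipping it to ∨, and negate each literal.

((¬c) ∨ (¬c)) ∨ (¬c)


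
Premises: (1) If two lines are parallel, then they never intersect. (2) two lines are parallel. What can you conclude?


Modus ponens: from (P → Q) and P, infer Q.
P = 'two lines are parallel' is asserted, and P → Q holds, so Q follows.

they never intersect.


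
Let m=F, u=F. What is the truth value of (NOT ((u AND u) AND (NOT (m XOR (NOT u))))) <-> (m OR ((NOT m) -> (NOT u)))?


Substitute m=F, u=F:
… (earlier sub-steps elided)
NOT u = T
m XOR (NOT u) = F XOR T = T
NOT (m XOR (NOT u)) = F
(u AND u) AND (NOT (m XOR (NOT u))) = F AND F = F
NOT ((u AND u) AND (NOT (m XOR (NOT u)))) = T
NOT m = T
NOT u = T
(NOT m) -> (NOT u) = T -> T = T
m OR ((NOT m) -> (NOT u)) = F OR T = T
(NOT ((u AND u) AND (NOT (m XOR (NOT u))))) <-> (m OR ((NOT m) -> (NOT u))) = T <-> T = T

T


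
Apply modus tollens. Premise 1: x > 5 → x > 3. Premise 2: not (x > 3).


Modus tollens: from (P → Q) and ¬Q, infer ¬P.
Q = 'x > 3' is denied; since P → Q, P must also fail.

Not (x > 5).


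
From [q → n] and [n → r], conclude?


Hypothetical syllogism: from (P → Q) and (Q → R), infer (P → R).
Chain the two implications through the shared middle term 'n'.

q → r


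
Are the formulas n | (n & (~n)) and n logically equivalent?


Compare truth tables:
n | φ | ψ
---------
False | False | False
True | True | True
The columns φ and ψ agree on every row.

Yes, they are logically equivalent.


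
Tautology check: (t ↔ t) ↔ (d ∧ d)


Build the truth table over {d, t}:
d | t | φ
---------
F | F | F
T | F | T
F | T | F
T | T | T
Counterexample at row 1: with d=F, t=F, the formula is F.

No, it is not a tautology.


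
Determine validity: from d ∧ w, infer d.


This matches the form of conjunction elimination: the conclusion follows in every model of the premises.

Valid.


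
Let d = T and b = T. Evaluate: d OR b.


Disjunction is false only when both operands are false.
Substitute: d=T, b=T.
T OR T evaluates to T.

T


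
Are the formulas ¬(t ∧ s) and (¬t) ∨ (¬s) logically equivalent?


Compare truth tables:
s | t | φ | ψ
-------------
F | F | T | T
T | F | T | T
F | T | T | T
T | T | F | F
The columns φ and ψ agree on every row.

Yes, they are logically equivalent.


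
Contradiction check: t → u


Truth table over {t, u}:
t | u | φ
---------
F | F | T
T | F | F
F | T | T
T | T | T
Satisfying assignment at row 1: t=F, u=F gives T.

No, it is not a contradiction.


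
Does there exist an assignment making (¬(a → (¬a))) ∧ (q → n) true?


Search for a satisfying assignment over {a, n, q}.
Try a=T, n=F, q=F: the formula evaluates to T.
A satisfying assignment exists.

Satisfiable.


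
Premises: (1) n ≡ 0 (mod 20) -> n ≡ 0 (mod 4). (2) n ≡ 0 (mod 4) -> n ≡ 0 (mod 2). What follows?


Hypothetical syllogism: from (P → Q) and (Q → R), infer (P → R).
Chain the two implications through the shared middle term 'n ≡ 0 (mod 4)'.

n ≡ 0 (mod 20) -> n ≡ 0 (mod 2)


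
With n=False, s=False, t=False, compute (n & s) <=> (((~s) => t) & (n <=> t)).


Substitute n=False, s=False, t=False:
n & s = False & False = False
~s = True
(~s) => t = True => False = False
n <=> t = False <=> False = True
((~s) => t) & (n <=> t) = False & True = False
(n & s) <=> (((~s) => t) & (n <=> t)) = False <=> False = True

True


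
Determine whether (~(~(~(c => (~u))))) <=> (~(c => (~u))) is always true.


Build the truth table over {c, u}:
c | u | φ
---------
False | False | True
True | False | True
False | True | True
True | True | True
Every row evaluates to true.

Yes, it is a tautology.


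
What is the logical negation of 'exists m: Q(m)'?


¬(forall x: φ) = exists x: ¬φ, and ¬(exists x: φ) = forall x: ¬φ.
Apply to the existential statement.

forall m: ~(Q(m))


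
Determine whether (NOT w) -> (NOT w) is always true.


Build the truth table over {w}:
w | φ
-----
F | T
T | T
Every row evaluates to true.

Yes, it is a tautology.


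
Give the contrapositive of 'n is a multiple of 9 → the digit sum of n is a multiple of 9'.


The contrapositive of (P → Q) is (¬Q → ¬P); it is logically equivalent to the original.
Here P = 'n is a multiple of 9' and Q = 'the digit sum of n is a multiple of 9'.

If not (the digit sum of n is a multiple of 9), then not (n is a multiple of 9).


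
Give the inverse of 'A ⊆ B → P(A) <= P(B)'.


The inverse of (P → Q) is (¬P → ¬Q). It is equivalent to the converse, not to the original.
Here P = 'A ⊆ B' and Q = 'P(A) <= P(B)'.

If not (A ⊆ B), then not (P(A) <= P(B)).


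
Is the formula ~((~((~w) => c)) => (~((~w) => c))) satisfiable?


Check all 4 assignments over {c, w}:
c | w | φ
---------
False | False | False
True | False | False
False | True | False
True | True | False
No assignment makes the formula true.

Unsatisfiable.


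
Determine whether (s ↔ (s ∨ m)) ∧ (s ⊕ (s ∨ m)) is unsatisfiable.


Truth table over {m, s}:
m | s | φ
---------
F | F | F
T | F | F
F | T | F
T | T | F
Every row is false.

Yes, it is a contradiction.


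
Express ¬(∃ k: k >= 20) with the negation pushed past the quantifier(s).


¬(∀ x: φ) = ∃ x: ¬φ, and ¬(∃ x: φ) = ∀ x: ¬φ.
Apply to the existential statement.

∀ k: ¬(k >= 20)


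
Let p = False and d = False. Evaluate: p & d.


Conjunction is true only when both operands are true.
Substitute: p=False, d=False.
False & False evaluates to False.

False


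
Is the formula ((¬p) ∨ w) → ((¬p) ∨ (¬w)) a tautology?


Build the truth table over {p, w}:
p | w | φ
---------
F | F | T
T | F | T
F | T | T
T | T | F
Counterexample at row 4: with p=T, w=T, the formula is F.

No, it is not a tautology.


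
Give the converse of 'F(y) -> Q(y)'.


The converse of (P → Q) is (Q → P). It is not in general equivalent to the original.
Here P = 'F(y)' and Q = 'Q(y)'.

If Q(y), then F(y).


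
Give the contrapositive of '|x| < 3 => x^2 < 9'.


The contrapositive of (P → Q) is (¬Q → ¬P); it is logically equivalent to the original.
Here P = '|x| < 3' and Q = 'x^2 < 9'.

If not (x^2 < 9), then not (|x| < 3).


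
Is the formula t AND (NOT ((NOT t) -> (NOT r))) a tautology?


Build the truth table over {r, t}:
r | t | φ
---------
F | F | F
T | F | F
F | T | F
T | T | F
Counterexample at row 1: with r=F, t=F, the formula is F.

No, it is not a tautology.


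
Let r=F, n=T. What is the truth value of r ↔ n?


Substitute r=F, n=T:
r ↔ n = F ↔ T = F

F


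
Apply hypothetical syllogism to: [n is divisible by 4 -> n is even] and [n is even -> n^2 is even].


Hypothetical syllogism: from (P → Q) and (Q → R), infer (P → R).
Chain the two implications through the shared middle term 'n is even'.

n is divisible by 4 -> n^2 is even


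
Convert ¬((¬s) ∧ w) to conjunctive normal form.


Step 1: Apply De Morgan: ¬((¬s) ∧ w) = ¬(¬s) ∨ ¬w.
Step 2: Eliminate any double negations (¬¬X = X).

s ∨ (¬w)


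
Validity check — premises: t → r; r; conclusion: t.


This is affirming the consequent (fallacy). There exist truth assignments where the premises are all true but the conclusion is false.

Invalid.


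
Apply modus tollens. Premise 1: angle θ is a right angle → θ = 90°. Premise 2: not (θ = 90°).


Modus tollens: from (P → Q) and ¬Q, infer ¬P.
Q = 'θ = 90°' is denied; since P → Q, P must also fail.

Not (angle θ is a right angle).


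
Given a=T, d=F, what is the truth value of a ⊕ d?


Exclusive or is true when exactly one operand is true.
Substitute: a=T, d=F.
T ⊕ F evaluates to T.

T


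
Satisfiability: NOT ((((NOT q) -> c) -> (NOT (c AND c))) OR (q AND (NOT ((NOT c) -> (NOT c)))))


Search for a satisfying assignment over {c, q}.
Try c=T, q=F: the formula evaluates to T.
A satisfying assignment exists.

Satisfiable.


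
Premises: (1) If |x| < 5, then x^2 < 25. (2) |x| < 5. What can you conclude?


Modus ponens: from (P → Q) and P, infer Q.
P = '|x| < 5' is asserted, and P → Q holds, so Q follows.

x^2 < 25.


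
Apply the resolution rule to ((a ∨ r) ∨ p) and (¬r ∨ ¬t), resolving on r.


The clauses contain complementary literals r and ¬r.
Resolution eliminates this pair and disjoins the remaining literals (merging duplicates).

((p ∨ a) ∨ ¬t)


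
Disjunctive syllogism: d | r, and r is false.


Disjunctive syllogism: from (P ∨ Q) and ¬P, infer Q.
One disjunct, 'r', is ruled out; the other must hold.

d


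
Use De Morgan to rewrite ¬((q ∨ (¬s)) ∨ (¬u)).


De Morgan: the negation of a disjunction is the conjunction of the negations.
Distribute ¬ across ∨, flipping it to ∧, and negate each literal.

((¬q) ∧ s) ∧ u


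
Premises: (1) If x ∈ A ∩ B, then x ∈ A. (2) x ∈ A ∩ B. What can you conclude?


Modus ponens: from (P → Q) and P, infer Q.
P = 'x ∈ A ∩ B' is asserted, and P → Q holds, so Q follows.

x ∈ A.


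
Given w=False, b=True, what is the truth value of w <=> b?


Biconditional is true when both operands have the same truth value.
Substitute: w=False, b=True.
False <=> True evaluates to False.

False


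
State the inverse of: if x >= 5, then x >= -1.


The inverse of (P → Q) is (¬P → ¬Q). It is equivalent to the converse, not to the original.
Here P = 'x >= 5' and Q = 'x >= -1'.

If not (x >= 5), then not (x >= -1).


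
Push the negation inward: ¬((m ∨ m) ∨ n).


De Morgan: the negation of a disjunction is the conjunction of the negations.
Distribute ¬ across ∨, flipping it to ∧, and negate each literal.

((¬m) ∧ (¬m)) ∧ (¬n)


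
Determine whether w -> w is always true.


Build the truth table over {w}:
w | φ
-----
F | T
T | T
Every row evaluates to true.

Yes, it is a tautology.


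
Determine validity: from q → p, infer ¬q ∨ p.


This matches the form of material implication: the conclusion follows in every model of the premises.

Valid.


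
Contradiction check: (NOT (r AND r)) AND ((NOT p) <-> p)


Truth table over {p, r}:
p | r | φ
---------
F | F | F
T | F | F
F | T | F
T | T | F
Every row is false.

Yes, it is a contradiction.


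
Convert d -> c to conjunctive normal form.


Step 1: Rewrite d → c as ¬d ∨ c.

(NOT d) OR c


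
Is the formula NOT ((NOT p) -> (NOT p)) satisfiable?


Check all 2 assignments over {p}:
p | φ
-----
F | F
T | F
No assignment makes the formula true.

Unsatisfiable.


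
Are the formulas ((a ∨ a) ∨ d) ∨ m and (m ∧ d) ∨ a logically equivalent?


Compare truth tables:
a | d | m | φ | ψ
-----------------
F | F | F | F | F
T | F | F | T | T
F | T | F | T | F
T | T | F | T | T
F | F | T | T | F
T | F | T | T | T
F | T | T | T | T
T | T | T | T | T
They differ at row 3 (a=F, d=T, m=F): φ=T but ψ=F.

No, they are not logically equivalent.


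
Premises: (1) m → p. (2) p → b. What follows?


Hypothetical syllogism: from (P → Q) and (Q → R), infer (P → R).
Chain the two implications through the shared middle term 'p'.

m → b


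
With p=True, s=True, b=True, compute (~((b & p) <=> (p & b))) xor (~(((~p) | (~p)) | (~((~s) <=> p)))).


Substitute p=True, s=True, b=True:
… (earlier sub-steps elided)
~((b & p) <=> (p & b)) = False
~p = False
~p = False
(~p) | (~p) = False | False = False
~s = False
(~s) <=> p = False <=> True = False
~((~s) <=> p) = True
((~p) | (~p)) | (~((~s) <=> p)) = False | True = True
~(((~p) | (~p)) | (~((~s) <=> p))) = False
(~((b & p) <=> (p & b))) xor (~(((~p) | (~p)) | (~((~s) <=> p)))) = False xor False = False

False


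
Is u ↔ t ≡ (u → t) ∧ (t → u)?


Compare truth tables:
t | u | φ | ψ
-------------
F | F | T | T
T | F | F | F
F | T | F | F
T | T | T | T
The columns φ and ψ agree on every row.

Yes, they are logically equivalent.


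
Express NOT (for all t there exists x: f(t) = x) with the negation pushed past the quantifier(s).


Negation flips each quantifier (∀↔∃) and negates the inner predicate.
¬(for all t there exists x: φ) = there exists t for all x: ¬φ.

there exists t for all x: NOT(f(t) = x)


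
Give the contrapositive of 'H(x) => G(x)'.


The contrapositive of (P → Q) is (¬Q → ¬P); it is logically equivalent to the original.
Here P = 'H(x)' and Q = 'G(x)'.

If not (G(x)), then not (H(x)).


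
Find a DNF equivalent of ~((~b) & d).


Step 1: Apply De Morgan: ¬((¬b) ∧ d) = ¬(¬b) ∨ ¬d.
Step 2: Eliminate any double negations (¬¬X = X).

b | (~d)


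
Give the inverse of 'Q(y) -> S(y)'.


The inverse of (P → Q) is (¬P → ¬Q). It is equivalent to the converse, not to the original.
Here P = 'Q(y)' and Q = 'S(y)'.

If not (Q(y)), then not (S(y)).


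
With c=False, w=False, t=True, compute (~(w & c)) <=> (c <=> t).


Substitute c=False, w=False, t=True:
w & c = False & False = False
~(w & c) = True
c <=> t = False <=> True = False
(~(w & c)) <=> (c <=> t) = True <=> False = False

False


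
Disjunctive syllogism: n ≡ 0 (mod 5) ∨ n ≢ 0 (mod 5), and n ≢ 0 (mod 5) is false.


Disjunctive syllogism: from (P ∨ Q) and ¬P, infer Q.
One disjunct, 'n ≢ 0 (mod 5)', is ruled out; the other must hold.

n ≡ 0 (mod 5)


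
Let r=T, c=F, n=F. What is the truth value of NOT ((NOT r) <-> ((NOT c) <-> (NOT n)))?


Substitute r=T, c=F, n=F:
NOT r = F
NOT c = T
NOT n = T
(NOT c) <-> (NOT n) = T <-> T = T
(NOT r) <-> ((NOT c) <-> (NOT n)) = F <-> T = F
NOT ((NOT r) <-> ((NOT c) <-> (NOT n))) = T

T


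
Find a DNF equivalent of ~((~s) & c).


Step 1: Apply De Morgan: ¬((¬s) ∧ c) = ¬(¬s) ∨ ¬c.
Step 2: Eliminate any double negations (¬¬X = X).

s | (~c)


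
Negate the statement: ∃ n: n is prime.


¬(∀ x: φ) = ∃ x: ¬φ, and ¬(∃ x: φ) = ∀ x: ¬φ.
Apply to the existential statement.

∀ n: ¬(n is prime)


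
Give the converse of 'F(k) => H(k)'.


The converse of (P → Q) is (Q → P). It is not in general equivalent to the original.
Here P = 'F(k)' and Q = 'H(k)'.

If H(k), then F(k).


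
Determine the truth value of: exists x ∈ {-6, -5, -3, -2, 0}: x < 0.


Evaluate the predicate on each element: -6:True, -5:True, -3:True, -2:True, 0:False.
Witness x = -6 satisfies the predicate.

True


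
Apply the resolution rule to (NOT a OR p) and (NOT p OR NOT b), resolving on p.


The clauses contain complementary literals p and NOTp.
Resolution eliminates this pair and disjoins the remaining literals (merging duplicates).

(NOT a OR NOT b)


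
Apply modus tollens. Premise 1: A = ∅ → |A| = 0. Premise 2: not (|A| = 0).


Modus tollens: from (P → Q) and ¬Q, infer ¬P.
Q = '|A| = 0' is denied; since P → Q, P must also fail.

Not (A = ∅).


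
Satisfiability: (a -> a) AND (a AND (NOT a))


Check all 2 assignments over {a}:
a | φ
-----
F | F
T | F
No assignment makes the formula true.

Unsatisfiable.


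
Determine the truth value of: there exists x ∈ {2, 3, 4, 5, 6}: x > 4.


Evaluate the predicate on each element: 2:F, 3:F, 4:F, 5:T, 6:T.
Witness x = 5 satisfies the predicate.

T


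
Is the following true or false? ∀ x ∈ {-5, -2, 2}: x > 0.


Evaluate the predicate on each element: -5:F, -2:F, 2:T.
Counterexample x = -5 fails the predicate.

F


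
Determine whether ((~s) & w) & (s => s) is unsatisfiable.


Truth table over {s, w}:
s | w | φ
---------
False | False | False
True | False | False
False | True | True
True | True | False
Satisfying assignment at row 3: s=False, w=True gives True.

No, it is not a contradiction.


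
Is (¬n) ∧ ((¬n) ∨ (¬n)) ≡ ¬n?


Compare truth tables:
n | φ | ψ
---------
F | T | T
T | F | F
The columns φ and ψ agree on every row.

Yes, they are logically equivalent.


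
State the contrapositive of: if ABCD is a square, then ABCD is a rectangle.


The contrapositive of (P → Q) is (¬Q → ¬P); it is logically equivalent to the original.
Here P = 'ABCD is a square' and Q = 'ABCD is a rectangle'.

If not (ABCD is a rectangle), then not (ABCD is a square).


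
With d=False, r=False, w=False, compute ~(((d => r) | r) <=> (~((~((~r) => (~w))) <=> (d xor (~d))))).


Substitute d=False, r=False, w=False:
… (earlier sub-steps elided)
~r = True
~w = True
(~r) => (~w) = True => True = True
~((~r) => (~w)) = False
~d = True
d xor (~d) = False xor True = True
(~((~r) => (~w))) <=> (d xor (~d)) = False <=> True = False
~((~((~r) => (~w))) <=> (d xor (~d))) = True
((d => r) | r) <=> (~((~((~r) => (~w))) <=> (d xor (~d)))) = True <=> True = True
~(((d => r) | r) <=> (~((~((~r) => (~w))) <=> (d xor (~d))))) = False

False


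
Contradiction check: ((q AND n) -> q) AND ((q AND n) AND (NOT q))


Truth table over {n, q}:
n | q | φ
---------
F | F | F
T | F | F
F | T | F
T | T | F
Every row is false.

Yes, it is a contradiction.


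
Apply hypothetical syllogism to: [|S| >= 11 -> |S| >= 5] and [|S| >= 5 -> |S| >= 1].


Hypothetical syllogism: from (P → Q) and (Q → R), infer (P → R).
Chain the two implications through the shared middle term '|S| >= 5'.

|S| >= 11 -> |S| >= 1


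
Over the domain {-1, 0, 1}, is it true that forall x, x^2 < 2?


Evaluate the predicate on each element: -1:True, 0:True, 1:True.
Every element satisfies the predicate.

True


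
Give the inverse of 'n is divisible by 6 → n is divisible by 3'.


The inverse of (P → Q) is (¬P → ¬Q). It is equivalent to the converse, not to the original.
Here P = 'n is divisible by 6' and Q = 'n is divisible by 3'.

If not (n is divisible by 6), then not (n is divisible by 3).


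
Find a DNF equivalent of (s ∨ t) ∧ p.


Step 1: Distribute ∧ over ∨: (s ∨ t) ∧ p = (s ∧ p) ∨ (t ∧ p).

(s ∧ p) ∨ (t ∧ p)


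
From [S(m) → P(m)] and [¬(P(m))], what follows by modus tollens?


Modus tollens: from (P → Q) and ¬Q, infer ¬P.
Q = 'P(m)' is denied; since P → Q, P must also fail.

Not (S(m)).


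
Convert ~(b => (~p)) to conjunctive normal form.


Step 1: Rewrite b → (¬p) as ¬b ∨ (¬p).
Step 2: Negate: ¬(¬b ∨ (¬p)) = b ∧ ¬(¬p) (De Morgan + double negation).
Step 3: Eliminate any double negations (¬¬X = X).

b & p


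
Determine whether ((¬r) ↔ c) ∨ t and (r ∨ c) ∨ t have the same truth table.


Compare truth tables:
c | r | t | φ | ψ
-----------------
F | F | F | F | F
T | F | F | T | T
F | T | F | T | T
T | T | F | F | T
F | F | T | T | T
T | F | T | T | T
F | T | T | T | T
T | T | T | T | T
They differ at row 4 (c=T, r=T, t=F): φ=F but ψ=T.

No, they are not logically equivalent.


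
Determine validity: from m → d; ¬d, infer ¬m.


This matches the form of modus tollens: the conclusion follows in every model of the premises.

Valid.


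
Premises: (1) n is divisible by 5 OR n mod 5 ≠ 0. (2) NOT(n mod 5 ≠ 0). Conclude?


Disjunctive syllogism: from (P ∨ Q) and ¬P, infer Q.
One disjunct, 'n mod 5 ≠ 0', is ruled out; the other must hold.

n is divisible by 5


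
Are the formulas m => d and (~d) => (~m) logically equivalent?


Compare truth tables:
d | m | φ | ψ
-------------
False | False | True | True
True | False | True | True
False | True | False | False
True | True | True | True
The columns φ and ψ agree on every row.

Yes, they are logically equivalent.


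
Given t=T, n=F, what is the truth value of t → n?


Implication is false only when antecedent is true and consequent is false.
Substitute: t=T, n=F.
T → F evaluates to F.

F


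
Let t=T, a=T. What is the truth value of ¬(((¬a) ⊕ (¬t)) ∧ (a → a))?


Substitute t=T, a=T:
¬a = F
¬t = F
(¬a) ⊕ (¬t) = F ⊕ F = F
a → a = T → T = T
((¬a) ⊕ (¬t)) ∧ (a → a) = F ∧ T = F
¬(((¬a) ⊕ (¬t)) ∧ (a → a)) = T

T


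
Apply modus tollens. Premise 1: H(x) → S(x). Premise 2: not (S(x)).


Modus tollens: from (P → Q) and ¬Q, infer ¬P.
Q = 'S(x)' is denied; since P → Q, P must also fail.

Not (H(x)).


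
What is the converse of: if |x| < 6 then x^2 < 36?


The converse of (P → Q) is (Q → P). It is not in general equivalent to the original.
Here P = '|x| < 6' and Q = 'x^2 < 36'.

If x^2 < 36, then |x| < 6.
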